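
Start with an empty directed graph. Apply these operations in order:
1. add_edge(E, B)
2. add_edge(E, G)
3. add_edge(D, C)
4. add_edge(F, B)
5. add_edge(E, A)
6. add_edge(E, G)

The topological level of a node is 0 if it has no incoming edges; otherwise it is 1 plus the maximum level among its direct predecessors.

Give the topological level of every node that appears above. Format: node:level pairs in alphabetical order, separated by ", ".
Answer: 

Answer: A:1, B:1, C:1, D:0, E:0, F:0, G:1

Derivation:
Op 1: add_edge(E, B). Edges now: 1
Op 2: add_edge(E, G). Edges now: 2
Op 3: add_edge(D, C). Edges now: 3
Op 4: add_edge(F, B). Edges now: 4
Op 5: add_edge(E, A). Edges now: 5
Op 6: add_edge(E, G) (duplicate, no change). Edges now: 5
Compute levels (Kahn BFS):
  sources (in-degree 0): D, E, F
  process D: level=0
    D->C: in-degree(C)=0, level(C)=1, enqueue
  process E: level=0
    E->A: in-degree(A)=0, level(A)=1, enqueue
    E->B: in-degree(B)=1, level(B)>=1
    E->G: in-degree(G)=0, level(G)=1, enqueue
  process F: level=0
    F->B: in-degree(B)=0, level(B)=1, enqueue
  process C: level=1
  process A: level=1
  process G: level=1
  process B: level=1
All levels: A:1, B:1, C:1, D:0, E:0, F:0, G:1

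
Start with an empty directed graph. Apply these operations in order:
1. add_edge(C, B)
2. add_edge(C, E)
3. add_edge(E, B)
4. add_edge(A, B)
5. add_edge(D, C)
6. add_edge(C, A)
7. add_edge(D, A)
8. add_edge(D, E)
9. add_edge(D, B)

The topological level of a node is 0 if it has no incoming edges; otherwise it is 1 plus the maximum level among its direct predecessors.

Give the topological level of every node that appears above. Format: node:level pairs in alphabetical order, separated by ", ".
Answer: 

Answer: A:2, B:3, C:1, D:0, E:2

Derivation:
Op 1: add_edge(C, B). Edges now: 1
Op 2: add_edge(C, E). Edges now: 2
Op 3: add_edge(E, B). Edges now: 3
Op 4: add_edge(A, B). Edges now: 4
Op 5: add_edge(D, C). Edges now: 5
Op 6: add_edge(C, A). Edges now: 6
Op 7: add_edge(D, A). Edges now: 7
Op 8: add_edge(D, E). Edges now: 8
Op 9: add_edge(D, B). Edges now: 9
Compute levels (Kahn BFS):
  sources (in-degree 0): D
  process D: level=0
    D->A: in-degree(A)=1, level(A)>=1
    D->B: in-degree(B)=3, level(B)>=1
    D->C: in-degree(C)=0, level(C)=1, enqueue
    D->E: in-degree(E)=1, level(E)>=1
  process C: level=1
    C->A: in-degree(A)=0, level(A)=2, enqueue
    C->B: in-degree(B)=2, level(B)>=2
    C->E: in-degree(E)=0, level(E)=2, enqueue
  process A: level=2
    A->B: in-degree(B)=1, level(B)>=3
  process E: level=2
    E->B: in-degree(B)=0, level(B)=3, enqueue
  process B: level=3
All levels: A:2, B:3, C:1, D:0, E:2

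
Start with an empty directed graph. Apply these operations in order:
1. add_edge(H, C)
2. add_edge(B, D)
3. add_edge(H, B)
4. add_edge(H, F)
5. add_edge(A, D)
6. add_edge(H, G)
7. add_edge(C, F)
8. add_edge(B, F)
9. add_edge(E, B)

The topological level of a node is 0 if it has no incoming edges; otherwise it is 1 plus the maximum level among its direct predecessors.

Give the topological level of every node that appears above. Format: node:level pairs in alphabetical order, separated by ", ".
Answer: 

Answer: A:0, B:1, C:1, D:2, E:0, F:2, G:1, H:0

Derivation:
Op 1: add_edge(H, C). Edges now: 1
Op 2: add_edge(B, D). Edges now: 2
Op 3: add_edge(H, B). Edges now: 3
Op 4: add_edge(H, F). Edges now: 4
Op 5: add_edge(A, D). Edges now: 5
Op 6: add_edge(H, G). Edges now: 6
Op 7: add_edge(C, F). Edges now: 7
Op 8: add_edge(B, F). Edges now: 8
Op 9: add_edge(E, B). Edges now: 9
Compute levels (Kahn BFS):
  sources (in-degree 0): A, E, H
  process A: level=0
    A->D: in-degree(D)=1, level(D)>=1
  process E: level=0
    E->B: in-degree(B)=1, level(B)>=1
  process H: level=0
    H->B: in-degree(B)=0, level(B)=1, enqueue
    H->C: in-degree(C)=0, level(C)=1, enqueue
    H->F: in-degree(F)=2, level(F)>=1
    H->G: in-degree(G)=0, level(G)=1, enqueue
  process B: level=1
    B->D: in-degree(D)=0, level(D)=2, enqueue
    B->F: in-degree(F)=1, level(F)>=2
  process C: level=1
    C->F: in-degree(F)=0, level(F)=2, enqueue
  process G: level=1
  process D: level=2
  process F: level=2
All levels: A:0, B:1, C:1, D:2, E:0, F:2, G:1, H:0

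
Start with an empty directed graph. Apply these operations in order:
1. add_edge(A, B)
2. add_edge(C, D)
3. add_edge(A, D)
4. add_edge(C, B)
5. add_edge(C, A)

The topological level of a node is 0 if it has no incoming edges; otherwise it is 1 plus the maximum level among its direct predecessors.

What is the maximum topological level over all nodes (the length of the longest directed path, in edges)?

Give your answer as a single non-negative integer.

Op 1: add_edge(A, B). Edges now: 1
Op 2: add_edge(C, D). Edges now: 2
Op 3: add_edge(A, D). Edges now: 3
Op 4: add_edge(C, B). Edges now: 4
Op 5: add_edge(C, A). Edges now: 5
Compute levels (Kahn BFS):
  sources (in-degree 0): C
  process C: level=0
    C->A: in-degree(A)=0, level(A)=1, enqueue
    C->B: in-degree(B)=1, level(B)>=1
    C->D: in-degree(D)=1, level(D)>=1
  process A: level=1
    A->B: in-degree(B)=0, level(B)=2, enqueue
    A->D: in-degree(D)=0, level(D)=2, enqueue
  process B: level=2
  process D: level=2
All levels: A:1, B:2, C:0, D:2
max level = 2

Answer: 2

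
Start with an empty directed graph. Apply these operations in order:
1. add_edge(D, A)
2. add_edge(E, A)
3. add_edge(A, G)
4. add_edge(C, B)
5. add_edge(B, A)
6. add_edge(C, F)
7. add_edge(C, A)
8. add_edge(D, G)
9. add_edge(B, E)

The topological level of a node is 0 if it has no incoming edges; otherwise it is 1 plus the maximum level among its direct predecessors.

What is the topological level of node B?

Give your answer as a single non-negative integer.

Op 1: add_edge(D, A). Edges now: 1
Op 2: add_edge(E, A). Edges now: 2
Op 3: add_edge(A, G). Edges now: 3
Op 4: add_edge(C, B). Edges now: 4
Op 5: add_edge(B, A). Edges now: 5
Op 6: add_edge(C, F). Edges now: 6
Op 7: add_edge(C, A). Edges now: 7
Op 8: add_edge(D, G). Edges now: 8
Op 9: add_edge(B, E). Edges now: 9
Compute levels (Kahn BFS):
  sources (in-degree 0): C, D
  process C: level=0
    C->A: in-degree(A)=3, level(A)>=1
    C->B: in-degree(B)=0, level(B)=1, enqueue
    C->F: in-degree(F)=0, level(F)=1, enqueue
  process D: level=0
    D->A: in-degree(A)=2, level(A)>=1
    D->G: in-degree(G)=1, level(G)>=1
  process B: level=1
    B->A: in-degree(A)=1, level(A)>=2
    B->E: in-degree(E)=0, level(E)=2, enqueue
  process F: level=1
  process E: level=2
    E->A: in-degree(A)=0, level(A)=3, enqueue
  process A: level=3
    A->G: in-degree(G)=0, level(G)=4, enqueue
  process G: level=4
All levels: A:3, B:1, C:0, D:0, E:2, F:1, G:4
level(B) = 1

Answer: 1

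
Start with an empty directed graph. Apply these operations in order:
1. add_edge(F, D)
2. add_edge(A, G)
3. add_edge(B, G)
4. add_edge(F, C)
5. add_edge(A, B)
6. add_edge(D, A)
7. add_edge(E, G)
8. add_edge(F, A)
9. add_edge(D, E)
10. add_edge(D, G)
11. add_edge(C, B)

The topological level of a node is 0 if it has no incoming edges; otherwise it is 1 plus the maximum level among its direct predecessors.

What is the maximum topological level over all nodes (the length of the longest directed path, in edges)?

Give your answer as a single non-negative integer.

Op 1: add_edge(F, D). Edges now: 1
Op 2: add_edge(A, G). Edges now: 2
Op 3: add_edge(B, G). Edges now: 3
Op 4: add_edge(F, C). Edges now: 4
Op 5: add_edge(A, B). Edges now: 5
Op 6: add_edge(D, A). Edges now: 6
Op 7: add_edge(E, G). Edges now: 7
Op 8: add_edge(F, A). Edges now: 8
Op 9: add_edge(D, E). Edges now: 9
Op 10: add_edge(D, G). Edges now: 10
Op 11: add_edge(C, B). Edges now: 11
Compute levels (Kahn BFS):
  sources (in-degree 0): F
  process F: level=0
    F->A: in-degree(A)=1, level(A)>=1
    F->C: in-degree(C)=0, level(C)=1, enqueue
    F->D: in-degree(D)=0, level(D)=1, enqueue
  process C: level=1
    C->B: in-degree(B)=1, level(B)>=2
  process D: level=1
    D->A: in-degree(A)=0, level(A)=2, enqueue
    D->E: in-degree(E)=0, level(E)=2, enqueue
    D->G: in-degree(G)=3, level(G)>=2
  process A: level=2
    A->B: in-degree(B)=0, level(B)=3, enqueue
    A->G: in-degree(G)=2, level(G)>=3
  process E: level=2
    E->G: in-degree(G)=1, level(G)>=3
  process B: level=3
    B->G: in-degree(G)=0, level(G)=4, enqueue
  process G: level=4
All levels: A:2, B:3, C:1, D:1, E:2, F:0, G:4
max level = 4

Answer: 4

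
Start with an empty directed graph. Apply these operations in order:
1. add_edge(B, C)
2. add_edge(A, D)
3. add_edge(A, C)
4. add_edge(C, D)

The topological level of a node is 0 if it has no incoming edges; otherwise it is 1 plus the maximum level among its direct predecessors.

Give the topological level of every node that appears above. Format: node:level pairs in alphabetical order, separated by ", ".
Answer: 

Op 1: add_edge(B, C). Edges now: 1
Op 2: add_edge(A, D). Edges now: 2
Op 3: add_edge(A, C). Edges now: 3
Op 4: add_edge(C, D). Edges now: 4
Compute levels (Kahn BFS):
  sources (in-degree 0): A, B
  process A: level=0
    A->C: in-degree(C)=1, level(C)>=1
    A->D: in-degree(D)=1, level(D)>=1
  process B: level=0
    B->C: in-degree(C)=0, level(C)=1, enqueue
  process C: level=1
    C->D: in-degree(D)=0, level(D)=2, enqueue
  process D: level=2
All levels: A:0, B:0, C:1, D:2

Answer: A:0, B:0, C:1, D:2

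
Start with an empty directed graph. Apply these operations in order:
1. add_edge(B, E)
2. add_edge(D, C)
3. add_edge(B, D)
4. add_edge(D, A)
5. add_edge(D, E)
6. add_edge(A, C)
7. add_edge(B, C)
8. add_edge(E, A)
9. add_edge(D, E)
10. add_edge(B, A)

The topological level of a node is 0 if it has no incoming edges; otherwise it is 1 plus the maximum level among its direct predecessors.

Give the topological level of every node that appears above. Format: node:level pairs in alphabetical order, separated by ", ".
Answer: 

Op 1: add_edge(B, E). Edges now: 1
Op 2: add_edge(D, C). Edges now: 2
Op 3: add_edge(B, D). Edges now: 3
Op 4: add_edge(D, A). Edges now: 4
Op 5: add_edge(D, E). Edges now: 5
Op 6: add_edge(A, C). Edges now: 6
Op 7: add_edge(B, C). Edges now: 7
Op 8: add_edge(E, A). Edges now: 8
Op 9: add_edge(D, E) (duplicate, no change). Edges now: 8
Op 10: add_edge(B, A). Edges now: 9
Compute levels (Kahn BFS):
  sources (in-degree 0): B
  process B: level=0
    B->A: in-degree(A)=2, level(A)>=1
    B->C: in-degree(C)=2, level(C)>=1
    B->D: in-degree(D)=0, level(D)=1, enqueue
    B->E: in-degree(E)=1, level(E)>=1
  process D: level=1
    D->A: in-degree(A)=1, level(A)>=2
    D->C: in-degree(C)=1, level(C)>=2
    D->E: in-degree(E)=0, level(E)=2, enqueue
  process E: level=2
    E->A: in-degree(A)=0, level(A)=3, enqueue
  process A: level=3
    A->C: in-degree(C)=0, level(C)=4, enqueue
  process C: level=4
All levels: A:3, B:0, C:4, D:1, E:2

Answer: A:3, B:0, C:4, D:1, E:2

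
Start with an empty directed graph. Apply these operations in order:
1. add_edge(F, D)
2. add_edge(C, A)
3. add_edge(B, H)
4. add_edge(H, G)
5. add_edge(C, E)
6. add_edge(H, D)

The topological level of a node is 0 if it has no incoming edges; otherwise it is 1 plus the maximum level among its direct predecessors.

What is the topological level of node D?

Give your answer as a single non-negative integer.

Op 1: add_edge(F, D). Edges now: 1
Op 2: add_edge(C, A). Edges now: 2
Op 3: add_edge(B, H). Edges now: 3
Op 4: add_edge(H, G). Edges now: 4
Op 5: add_edge(C, E). Edges now: 5
Op 6: add_edge(H, D). Edges now: 6
Compute levels (Kahn BFS):
  sources (in-degree 0): B, C, F
  process B: level=0
    B->H: in-degree(H)=0, level(H)=1, enqueue
  process C: level=0
    C->A: in-degree(A)=0, level(A)=1, enqueue
    C->E: in-degree(E)=0, level(E)=1, enqueue
  process F: level=0
    F->D: in-degree(D)=1, level(D)>=1
  process H: level=1
    H->D: in-degree(D)=0, level(D)=2, enqueue
    H->G: in-degree(G)=0, level(G)=2, enqueue
  process A: level=1
  process E: level=1
  process D: level=2
  process G: level=2
All levels: A:1, B:0, C:0, D:2, E:1, F:0, G:2, H:1
level(D) = 2

Answer: 2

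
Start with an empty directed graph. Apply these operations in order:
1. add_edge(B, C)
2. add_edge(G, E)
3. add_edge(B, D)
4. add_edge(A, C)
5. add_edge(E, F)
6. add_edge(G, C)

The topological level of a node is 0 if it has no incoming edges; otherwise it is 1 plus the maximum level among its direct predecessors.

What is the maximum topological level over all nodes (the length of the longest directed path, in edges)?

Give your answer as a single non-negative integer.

Op 1: add_edge(B, C). Edges now: 1
Op 2: add_edge(G, E). Edges now: 2
Op 3: add_edge(B, D). Edges now: 3
Op 4: add_edge(A, C). Edges now: 4
Op 5: add_edge(E, F). Edges now: 5
Op 6: add_edge(G, C). Edges now: 6
Compute levels (Kahn BFS):
  sources (in-degree 0): A, B, G
  process A: level=0
    A->C: in-degree(C)=2, level(C)>=1
  process B: level=0
    B->C: in-degree(C)=1, level(C)>=1
    B->D: in-degree(D)=0, level(D)=1, enqueue
  process G: level=0
    G->C: in-degree(C)=0, level(C)=1, enqueue
    G->E: in-degree(E)=0, level(E)=1, enqueue
  process D: level=1
  process C: level=1
  process E: level=1
    E->F: in-degree(F)=0, level(F)=2, enqueue
  process F: level=2
All levels: A:0, B:0, C:1, D:1, E:1, F:2, G:0
max level = 2

Answer: 2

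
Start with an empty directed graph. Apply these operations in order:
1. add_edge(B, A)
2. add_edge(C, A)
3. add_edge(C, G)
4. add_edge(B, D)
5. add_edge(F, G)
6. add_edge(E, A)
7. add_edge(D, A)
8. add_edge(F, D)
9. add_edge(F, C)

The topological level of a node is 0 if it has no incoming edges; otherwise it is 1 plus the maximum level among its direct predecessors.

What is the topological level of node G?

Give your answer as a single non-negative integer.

Answer: 2

Derivation:
Op 1: add_edge(B, A). Edges now: 1
Op 2: add_edge(C, A). Edges now: 2
Op 3: add_edge(C, G). Edges now: 3
Op 4: add_edge(B, D). Edges now: 4
Op 5: add_edge(F, G). Edges now: 5
Op 6: add_edge(E, A). Edges now: 6
Op 7: add_edge(D, A). Edges now: 7
Op 8: add_edge(F, D). Edges now: 8
Op 9: add_edge(F, C). Edges now: 9
Compute levels (Kahn BFS):
  sources (in-degree 0): B, E, F
  process B: level=0
    B->A: in-degree(A)=3, level(A)>=1
    B->D: in-degree(D)=1, level(D)>=1
  process E: level=0
    E->A: in-degree(A)=2, level(A)>=1
  process F: level=0
    F->C: in-degree(C)=0, level(C)=1, enqueue
    F->D: in-degree(D)=0, level(D)=1, enqueue
    F->G: in-degree(G)=1, level(G)>=1
  process C: level=1
    C->A: in-degree(A)=1, level(A)>=2
    C->G: in-degree(G)=0, level(G)=2, enqueue
  process D: level=1
    D->A: in-degree(A)=0, level(A)=2, enqueue
  process G: level=2
  process A: level=2
All levels: A:2, B:0, C:1, D:1, E:0, F:0, G:2
level(G) = 2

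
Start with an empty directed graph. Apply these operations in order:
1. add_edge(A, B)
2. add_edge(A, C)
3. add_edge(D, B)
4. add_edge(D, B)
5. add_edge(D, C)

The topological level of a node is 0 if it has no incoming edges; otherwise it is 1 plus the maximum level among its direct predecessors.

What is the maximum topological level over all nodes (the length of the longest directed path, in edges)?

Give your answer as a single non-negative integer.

Op 1: add_edge(A, B). Edges now: 1
Op 2: add_edge(A, C). Edges now: 2
Op 3: add_edge(D, B). Edges now: 3
Op 4: add_edge(D, B) (duplicate, no change). Edges now: 3
Op 5: add_edge(D, C). Edges now: 4
Compute levels (Kahn BFS):
  sources (in-degree 0): A, D
  process A: level=0
    A->B: in-degree(B)=1, level(B)>=1
    A->C: in-degree(C)=1, level(C)>=1
  process D: level=0
    D->B: in-degree(B)=0, level(B)=1, enqueue
    D->C: in-degree(C)=0, level(C)=1, enqueue
  process B: level=1
  process C: level=1
All levels: A:0, B:1, C:1, D:0
max level = 1

Answer: 1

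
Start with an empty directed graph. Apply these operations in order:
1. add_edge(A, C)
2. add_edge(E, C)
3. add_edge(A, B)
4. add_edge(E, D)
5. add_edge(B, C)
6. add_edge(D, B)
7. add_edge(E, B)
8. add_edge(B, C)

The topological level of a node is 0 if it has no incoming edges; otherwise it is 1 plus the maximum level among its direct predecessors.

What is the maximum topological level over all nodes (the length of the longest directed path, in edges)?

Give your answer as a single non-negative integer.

Op 1: add_edge(A, C). Edges now: 1
Op 2: add_edge(E, C). Edges now: 2
Op 3: add_edge(A, B). Edges now: 3
Op 4: add_edge(E, D). Edges now: 4
Op 5: add_edge(B, C). Edges now: 5
Op 6: add_edge(D, B). Edges now: 6
Op 7: add_edge(E, B). Edges now: 7
Op 8: add_edge(B, C) (duplicate, no change). Edges now: 7
Compute levels (Kahn BFS):
  sources (in-degree 0): A, E
  process A: level=0
    A->B: in-degree(B)=2, level(B)>=1
    A->C: in-degree(C)=2, level(C)>=1
  process E: level=0
    E->B: in-degree(B)=1, level(B)>=1
    E->C: in-degree(C)=1, level(C)>=1
    E->D: in-degree(D)=0, level(D)=1, enqueue
  process D: level=1
    D->B: in-degree(B)=0, level(B)=2, enqueue
  process B: level=2
    B->C: in-degree(C)=0, level(C)=3, enqueue
  process C: level=3
All levels: A:0, B:2, C:3, D:1, E:0
max level = 3

Answer: 3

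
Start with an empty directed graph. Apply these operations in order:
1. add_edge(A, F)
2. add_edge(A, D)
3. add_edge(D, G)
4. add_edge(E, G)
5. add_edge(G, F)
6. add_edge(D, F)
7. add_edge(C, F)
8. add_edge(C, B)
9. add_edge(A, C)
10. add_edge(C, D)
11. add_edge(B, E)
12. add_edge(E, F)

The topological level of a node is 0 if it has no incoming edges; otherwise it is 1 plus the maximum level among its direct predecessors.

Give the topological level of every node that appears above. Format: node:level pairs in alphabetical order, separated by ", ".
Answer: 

Answer: A:0, B:2, C:1, D:2, E:3, F:5, G:4

Derivation:
Op 1: add_edge(A, F). Edges now: 1
Op 2: add_edge(A, D). Edges now: 2
Op 3: add_edge(D, G). Edges now: 3
Op 4: add_edge(E, G). Edges now: 4
Op 5: add_edge(G, F). Edges now: 5
Op 6: add_edge(D, F). Edges now: 6
Op 7: add_edge(C, F). Edges now: 7
Op 8: add_edge(C, B). Edges now: 8
Op 9: add_edge(A, C). Edges now: 9
Op 10: add_edge(C, D). Edges now: 10
Op 11: add_edge(B, E). Edges now: 11
Op 12: add_edge(E, F). Edges now: 12
Compute levels (Kahn BFS):
  sources (in-degree 0): A
  process A: level=0
    A->C: in-degree(C)=0, level(C)=1, enqueue
    A->D: in-degree(D)=1, level(D)>=1
    A->F: in-degree(F)=4, level(F)>=1
  process C: level=1
    C->B: in-degree(B)=0, level(B)=2, enqueue
    C->D: in-degree(D)=0, level(D)=2, enqueue
    C->F: in-degree(F)=3, level(F)>=2
  process B: level=2
    B->E: in-degree(E)=0, level(E)=3, enqueue
  process D: level=2
    D->F: in-degree(F)=2, level(F)>=3
    D->G: in-degree(G)=1, level(G)>=3
  process E: level=3
    E->F: in-degree(F)=1, level(F)>=4
    E->G: in-degree(G)=0, level(G)=4, enqueue
  process G: level=4
    G->F: in-degree(F)=0, level(F)=5, enqueue
  process F: level=5
All levels: A:0, B:2, C:1, D:2, E:3, F:5, G:4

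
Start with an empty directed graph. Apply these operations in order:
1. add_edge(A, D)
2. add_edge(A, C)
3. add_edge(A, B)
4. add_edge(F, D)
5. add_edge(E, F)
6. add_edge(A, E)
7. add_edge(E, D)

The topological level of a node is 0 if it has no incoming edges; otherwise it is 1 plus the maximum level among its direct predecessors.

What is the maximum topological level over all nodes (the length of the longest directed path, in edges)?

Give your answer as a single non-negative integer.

Op 1: add_edge(A, D). Edges now: 1
Op 2: add_edge(A, C). Edges now: 2
Op 3: add_edge(A, B). Edges now: 3
Op 4: add_edge(F, D). Edges now: 4
Op 5: add_edge(E, F). Edges now: 5
Op 6: add_edge(A, E). Edges now: 6
Op 7: add_edge(E, D). Edges now: 7
Compute levels (Kahn BFS):
  sources (in-degree 0): A
  process A: level=0
    A->B: in-degree(B)=0, level(B)=1, enqueue
    A->C: in-degree(C)=0, level(C)=1, enqueue
    A->D: in-degree(D)=2, level(D)>=1
    A->E: in-degree(E)=0, level(E)=1, enqueue
  process B: level=1
  process C: level=1
  process E: level=1
    E->D: in-degree(D)=1, level(D)>=2
    E->F: in-degree(F)=0, level(F)=2, enqueue
  process F: level=2
    F->D: in-degree(D)=0, level(D)=3, enqueue
  process D: level=3
All levels: A:0, B:1, C:1, D:3, E:1, F:2
max level = 3

Answer: 3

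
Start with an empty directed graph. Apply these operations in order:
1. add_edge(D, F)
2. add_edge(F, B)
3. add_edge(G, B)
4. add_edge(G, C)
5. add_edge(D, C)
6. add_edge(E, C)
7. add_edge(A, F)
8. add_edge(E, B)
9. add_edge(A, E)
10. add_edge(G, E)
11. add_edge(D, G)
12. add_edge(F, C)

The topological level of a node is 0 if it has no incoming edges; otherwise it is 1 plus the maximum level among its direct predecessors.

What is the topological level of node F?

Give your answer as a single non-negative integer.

Answer: 1

Derivation:
Op 1: add_edge(D, F). Edges now: 1
Op 2: add_edge(F, B). Edges now: 2
Op 3: add_edge(G, B). Edges now: 3
Op 4: add_edge(G, C). Edges now: 4
Op 5: add_edge(D, C). Edges now: 5
Op 6: add_edge(E, C). Edges now: 6
Op 7: add_edge(A, F). Edges now: 7
Op 8: add_edge(E, B). Edges now: 8
Op 9: add_edge(A, E). Edges now: 9
Op 10: add_edge(G, E). Edges now: 10
Op 11: add_edge(D, G). Edges now: 11
Op 12: add_edge(F, C). Edges now: 12
Compute levels (Kahn BFS):
  sources (in-degree 0): A, D
  process A: level=0
    A->E: in-degree(E)=1, level(E)>=1
    A->F: in-degree(F)=1, level(F)>=1
  process D: level=0
    D->C: in-degree(C)=3, level(C)>=1
    D->F: in-degree(F)=0, level(F)=1, enqueue
    D->G: in-degree(G)=0, level(G)=1, enqueue
  process F: level=1
    F->B: in-degree(B)=2, level(B)>=2
    F->C: in-degree(C)=2, level(C)>=2
  process G: level=1
    G->B: in-degree(B)=1, level(B)>=2
    G->C: in-degree(C)=1, level(C)>=2
    G->E: in-degree(E)=0, level(E)=2, enqueue
  process E: level=2
    E->B: in-degree(B)=0, level(B)=3, enqueue
    E->C: in-degree(C)=0, level(C)=3, enqueue
  process B: level=3
  process C: level=3
All levels: A:0, B:3, C:3, D:0, E:2, F:1, G:1
level(F) = 1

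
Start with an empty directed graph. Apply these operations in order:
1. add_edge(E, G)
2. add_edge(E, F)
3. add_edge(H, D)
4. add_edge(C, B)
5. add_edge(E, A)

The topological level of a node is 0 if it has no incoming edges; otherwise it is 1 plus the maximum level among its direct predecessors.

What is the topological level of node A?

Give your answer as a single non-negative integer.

Op 1: add_edge(E, G). Edges now: 1
Op 2: add_edge(E, F). Edges now: 2
Op 3: add_edge(H, D). Edges now: 3
Op 4: add_edge(C, B). Edges now: 4
Op 5: add_edge(E, A). Edges now: 5
Compute levels (Kahn BFS):
  sources (in-degree 0): C, E, H
  process C: level=0
    C->B: in-degree(B)=0, level(B)=1, enqueue
  process E: level=0
    E->A: in-degree(A)=0, level(A)=1, enqueue
    E->F: in-degree(F)=0, level(F)=1, enqueue
    E->G: in-degree(G)=0, level(G)=1, enqueue
  process H: level=0
    H->D: in-degree(D)=0, level(D)=1, enqueue
  process B: level=1
  process A: level=1
  process F: level=1
  process G: level=1
  process D: level=1
All levels: A:1, B:1, C:0, D:1, E:0, F:1, G:1, H:0
level(A) = 1

Answer: 1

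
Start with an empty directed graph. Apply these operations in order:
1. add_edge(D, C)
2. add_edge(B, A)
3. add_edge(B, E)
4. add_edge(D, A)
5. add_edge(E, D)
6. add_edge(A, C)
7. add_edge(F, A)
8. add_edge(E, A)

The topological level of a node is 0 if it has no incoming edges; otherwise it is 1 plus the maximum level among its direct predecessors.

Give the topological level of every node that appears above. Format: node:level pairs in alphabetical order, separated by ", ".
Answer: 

Answer: A:3, B:0, C:4, D:2, E:1, F:0

Derivation:
Op 1: add_edge(D, C). Edges now: 1
Op 2: add_edge(B, A). Edges now: 2
Op 3: add_edge(B, E). Edges now: 3
Op 4: add_edge(D, A). Edges now: 4
Op 5: add_edge(E, D). Edges now: 5
Op 6: add_edge(A, C). Edges now: 6
Op 7: add_edge(F, A). Edges now: 7
Op 8: add_edge(E, A). Edges now: 8
Compute levels (Kahn BFS):
  sources (in-degree 0): B, F
  process B: level=0
    B->A: in-degree(A)=3, level(A)>=1
    B->E: in-degree(E)=0, level(E)=1, enqueue
  process F: level=0
    F->A: in-degree(A)=2, level(A)>=1
  process E: level=1
    E->A: in-degree(A)=1, level(A)>=2
    E->D: in-degree(D)=0, level(D)=2, enqueue
  process D: level=2
    D->A: in-degree(A)=0, level(A)=3, enqueue
    D->C: in-degree(C)=1, level(C)>=3
  process A: level=3
    A->C: in-degree(C)=0, level(C)=4, enqueue
  process C: level=4
All levels: A:3, B:0, C:4, D:2, E:1, F:0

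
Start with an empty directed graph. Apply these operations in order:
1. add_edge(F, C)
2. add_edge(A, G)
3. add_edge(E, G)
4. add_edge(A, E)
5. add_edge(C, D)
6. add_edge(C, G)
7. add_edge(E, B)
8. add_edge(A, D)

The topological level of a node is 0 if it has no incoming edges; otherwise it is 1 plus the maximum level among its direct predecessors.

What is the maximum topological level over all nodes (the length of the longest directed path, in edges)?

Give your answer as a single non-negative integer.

Op 1: add_edge(F, C). Edges now: 1
Op 2: add_edge(A, G). Edges now: 2
Op 3: add_edge(E, G). Edges now: 3
Op 4: add_edge(A, E). Edges now: 4
Op 5: add_edge(C, D). Edges now: 5
Op 6: add_edge(C, G). Edges now: 6
Op 7: add_edge(E, B). Edges now: 7
Op 8: add_edge(A, D). Edges now: 8
Compute levels (Kahn BFS):
  sources (in-degree 0): A, F
  process A: level=0
    A->D: in-degree(D)=1, level(D)>=1
    A->E: in-degree(E)=0, level(E)=1, enqueue
    A->G: in-degree(G)=2, level(G)>=1
  process F: level=0
    F->C: in-degree(C)=0, level(C)=1, enqueue
  process E: level=1
    E->B: in-degree(B)=0, level(B)=2, enqueue
    E->G: in-degree(G)=1, level(G)>=2
  process C: level=1
    C->D: in-degree(D)=0, level(D)=2, enqueue
    C->G: in-degree(G)=0, level(G)=2, enqueue
  process B: level=2
  process D: level=2
  process G: level=2
All levels: A:0, B:2, C:1, D:2, E:1, F:0, G:2
max level = 2

Answer: 2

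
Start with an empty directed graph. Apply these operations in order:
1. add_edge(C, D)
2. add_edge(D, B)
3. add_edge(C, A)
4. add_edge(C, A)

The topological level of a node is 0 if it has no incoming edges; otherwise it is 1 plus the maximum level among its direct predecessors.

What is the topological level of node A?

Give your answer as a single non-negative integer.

Op 1: add_edge(C, D). Edges now: 1
Op 2: add_edge(D, B). Edges now: 2
Op 3: add_edge(C, A). Edges now: 3
Op 4: add_edge(C, A) (duplicate, no change). Edges now: 3
Compute levels (Kahn BFS):
  sources (in-degree 0): C
  process C: level=0
    C->A: in-degree(A)=0, level(A)=1, enqueue
    C->D: in-degree(D)=0, level(D)=1, enqueue
  process A: level=1
  process D: level=1
    D->B: in-degree(B)=0, level(B)=2, enqueue
  process B: level=2
All levels: A:1, B:2, C:0, D:1
level(A) = 1

Answer: 1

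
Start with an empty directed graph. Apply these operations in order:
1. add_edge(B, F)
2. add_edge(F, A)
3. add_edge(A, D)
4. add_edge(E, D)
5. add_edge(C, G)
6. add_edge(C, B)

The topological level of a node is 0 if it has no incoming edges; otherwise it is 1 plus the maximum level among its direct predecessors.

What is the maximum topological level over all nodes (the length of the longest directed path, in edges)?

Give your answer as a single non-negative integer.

Answer: 4

Derivation:
Op 1: add_edge(B, F). Edges now: 1
Op 2: add_edge(F, A). Edges now: 2
Op 3: add_edge(A, D). Edges now: 3
Op 4: add_edge(E, D). Edges now: 4
Op 5: add_edge(C, G). Edges now: 5
Op 6: add_edge(C, B). Edges now: 6
Compute levels (Kahn BFS):
  sources (in-degree 0): C, E
  process C: level=0
    C->B: in-degree(B)=0, level(B)=1, enqueue
    C->G: in-degree(G)=0, level(G)=1, enqueue
  process E: level=0
    E->D: in-degree(D)=1, level(D)>=1
  process B: level=1
    B->F: in-degree(F)=0, level(F)=2, enqueue
  process G: level=1
  process F: level=2
    F->A: in-degree(A)=0, level(A)=3, enqueue
  process A: level=3
    A->D: in-degree(D)=0, level(D)=4, enqueue
  process D: level=4
All levels: A:3, B:1, C:0, D:4, E:0, F:2, G:1
max level = 4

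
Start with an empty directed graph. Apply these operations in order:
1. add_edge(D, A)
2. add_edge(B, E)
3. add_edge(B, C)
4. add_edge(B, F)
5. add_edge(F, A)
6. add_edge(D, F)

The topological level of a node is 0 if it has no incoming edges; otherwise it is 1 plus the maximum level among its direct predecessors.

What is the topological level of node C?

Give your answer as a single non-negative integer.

Op 1: add_edge(D, A). Edges now: 1
Op 2: add_edge(B, E). Edges now: 2
Op 3: add_edge(B, C). Edges now: 3
Op 4: add_edge(B, F). Edges now: 4
Op 5: add_edge(F, A). Edges now: 5
Op 6: add_edge(D, F). Edges now: 6
Compute levels (Kahn BFS):
  sources (in-degree 0): B, D
  process B: level=0
    B->C: in-degree(C)=0, level(C)=1, enqueue
    B->E: in-degree(E)=0, level(E)=1, enqueue
    B->F: in-degree(F)=1, level(F)>=1
  process D: level=0
    D->A: in-degree(A)=1, level(A)>=1
    D->F: in-degree(F)=0, level(F)=1, enqueue
  process C: level=1
  process E: level=1
  process F: level=1
    F->A: in-degree(A)=0, level(A)=2, enqueue
  process A: level=2
All levels: A:2, B:0, C:1, D:0, E:1, F:1
level(C) = 1

Answer: 1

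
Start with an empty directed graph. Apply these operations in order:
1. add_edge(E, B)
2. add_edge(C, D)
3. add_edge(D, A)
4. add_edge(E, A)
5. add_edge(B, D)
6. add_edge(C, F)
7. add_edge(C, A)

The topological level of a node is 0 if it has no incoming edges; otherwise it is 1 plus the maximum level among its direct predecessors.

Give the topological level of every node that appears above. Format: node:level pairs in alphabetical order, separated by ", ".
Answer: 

Answer: A:3, B:1, C:0, D:2, E:0, F:1

Derivation:
Op 1: add_edge(E, B). Edges now: 1
Op 2: add_edge(C, D). Edges now: 2
Op 3: add_edge(D, A). Edges now: 3
Op 4: add_edge(E, A). Edges now: 4
Op 5: add_edge(B, D). Edges now: 5
Op 6: add_edge(C, F). Edges now: 6
Op 7: add_edge(C, A). Edges now: 7
Compute levels (Kahn BFS):
  sources (in-degree 0): C, E
  process C: level=0
    C->A: in-degree(A)=2, level(A)>=1
    C->D: in-degree(D)=1, level(D)>=1
    C->F: in-degree(F)=0, level(F)=1, enqueue
  process E: level=0
    E->A: in-degree(A)=1, level(A)>=1
    E->B: in-degree(B)=0, level(B)=1, enqueue
  process F: level=1
  process B: level=1
    B->D: in-degree(D)=0, level(D)=2, enqueue
  process D: level=2
    D->A: in-degree(A)=0, level(A)=3, enqueue
  process A: level=3
All levels: A:3, B:1, C:0, D:2, E:0, F:1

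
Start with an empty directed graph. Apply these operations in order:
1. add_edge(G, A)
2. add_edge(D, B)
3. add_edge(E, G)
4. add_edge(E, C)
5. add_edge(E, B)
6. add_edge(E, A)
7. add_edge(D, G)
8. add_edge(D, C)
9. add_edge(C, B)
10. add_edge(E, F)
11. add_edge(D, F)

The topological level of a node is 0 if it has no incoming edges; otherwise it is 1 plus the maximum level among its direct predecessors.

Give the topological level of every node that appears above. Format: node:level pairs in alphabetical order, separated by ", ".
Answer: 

Op 1: add_edge(G, A). Edges now: 1
Op 2: add_edge(D, B). Edges now: 2
Op 3: add_edge(E, G). Edges now: 3
Op 4: add_edge(E, C). Edges now: 4
Op 5: add_edge(E, B). Edges now: 5
Op 6: add_edge(E, A). Edges now: 6
Op 7: add_edge(D, G). Edges now: 7
Op 8: add_edge(D, C). Edges now: 8
Op 9: add_edge(C, B). Edges now: 9
Op 10: add_edge(E, F). Edges now: 10
Op 11: add_edge(D, F). Edges now: 11
Compute levels (Kahn BFS):
  sources (in-degree 0): D, E
  process D: level=0
    D->B: in-degree(B)=2, level(B)>=1
    D->C: in-degree(C)=1, level(C)>=1
    D->F: in-degree(F)=1, level(F)>=1
    D->G: in-degree(G)=1, level(G)>=1
  process E: level=0
    E->A: in-degree(A)=1, level(A)>=1
    E->B: in-degree(B)=1, level(B)>=1
    E->C: in-degree(C)=0, level(C)=1, enqueue
    E->F: in-degree(F)=0, level(F)=1, enqueue
    E->G: in-degree(G)=0, level(G)=1, enqueue
  process C: level=1
    C->B: in-degree(B)=0, level(B)=2, enqueue
  process F: level=1
  process G: level=1
    G->A: in-degree(A)=0, level(A)=2, enqueue
  process B: level=2
  process A: level=2
All levels: A:2, B:2, C:1, D:0, E:0, F:1, G:1

Answer: A:2, B:2, C:1, D:0, E:0, F:1, G:1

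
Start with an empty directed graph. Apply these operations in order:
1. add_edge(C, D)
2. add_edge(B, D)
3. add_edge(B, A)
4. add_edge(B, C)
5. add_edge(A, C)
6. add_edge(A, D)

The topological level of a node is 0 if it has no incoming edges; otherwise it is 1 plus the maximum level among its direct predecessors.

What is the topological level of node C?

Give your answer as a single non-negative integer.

Op 1: add_edge(C, D). Edges now: 1
Op 2: add_edge(B, D). Edges now: 2
Op 3: add_edge(B, A). Edges now: 3
Op 4: add_edge(B, C). Edges now: 4
Op 5: add_edge(A, C). Edges now: 5
Op 6: add_edge(A, D). Edges now: 6
Compute levels (Kahn BFS):
  sources (in-degree 0): B
  process B: level=0
    B->A: in-degree(A)=0, level(A)=1, enqueue
    B->C: in-degree(C)=1, level(C)>=1
    B->D: in-degree(D)=2, level(D)>=1
  process A: level=1
    A->C: in-degree(C)=0, level(C)=2, enqueue
    A->D: in-degree(D)=1, level(D)>=2
  process C: level=2
    C->D: in-degree(D)=0, level(D)=3, enqueue
  process D: level=3
All levels: A:1, B:0, C:2, D:3
level(C) = 2

Answer: 2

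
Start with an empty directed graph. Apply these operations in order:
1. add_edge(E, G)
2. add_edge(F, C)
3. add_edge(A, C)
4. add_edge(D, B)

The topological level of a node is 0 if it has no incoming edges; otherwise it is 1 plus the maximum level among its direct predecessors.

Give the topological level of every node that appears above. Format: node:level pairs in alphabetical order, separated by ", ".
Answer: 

Answer: A:0, B:1, C:1, D:0, E:0, F:0, G:1

Derivation:
Op 1: add_edge(E, G). Edges now: 1
Op 2: add_edge(F, C). Edges now: 2
Op 3: add_edge(A, C). Edges now: 3
Op 4: add_edge(D, B). Edges now: 4
Compute levels (Kahn BFS):
  sources (in-degree 0): A, D, E, F
  process A: level=0
    A->C: in-degree(C)=1, level(C)>=1
  process D: level=0
    D->B: in-degree(B)=0, level(B)=1, enqueue
  process E: level=0
    E->G: in-degree(G)=0, level(G)=1, enqueue
  process F: level=0
    F->C: in-degree(C)=0, level(C)=1, enqueue
  process B: level=1
  process G: level=1
  process C: level=1
All levels: A:0, B:1, C:1, D:0, E:0, F:0, G:1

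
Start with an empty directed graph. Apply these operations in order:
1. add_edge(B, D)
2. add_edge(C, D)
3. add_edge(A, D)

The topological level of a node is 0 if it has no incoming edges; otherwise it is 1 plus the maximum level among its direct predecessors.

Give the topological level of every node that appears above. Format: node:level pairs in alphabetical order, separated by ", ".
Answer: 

Answer: A:0, B:0, C:0, D:1

Derivation:
Op 1: add_edge(B, D). Edges now: 1
Op 2: add_edge(C, D). Edges now: 2
Op 3: add_edge(A, D). Edges now: 3
Compute levels (Kahn BFS):
  sources (in-degree 0): A, B, C
  process A: level=0
    A->D: in-degree(D)=2, level(D)>=1
  process B: level=0
    B->D: in-degree(D)=1, level(D)>=1
  process C: level=0
    C->D: in-degree(D)=0, level(D)=1, enqueue
  process D: level=1
All levels: A:0, B:0, C:0, D:1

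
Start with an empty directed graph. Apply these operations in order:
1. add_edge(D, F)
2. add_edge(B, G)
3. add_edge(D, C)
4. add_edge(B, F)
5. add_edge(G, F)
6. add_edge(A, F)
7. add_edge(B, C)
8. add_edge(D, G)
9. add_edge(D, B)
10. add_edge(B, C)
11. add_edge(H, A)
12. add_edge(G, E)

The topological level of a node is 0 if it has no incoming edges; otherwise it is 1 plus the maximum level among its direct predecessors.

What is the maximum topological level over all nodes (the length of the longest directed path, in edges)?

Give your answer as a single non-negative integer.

Op 1: add_edge(D, F). Edges now: 1
Op 2: add_edge(B, G). Edges now: 2
Op 3: add_edge(D, C). Edges now: 3
Op 4: add_edge(B, F). Edges now: 4
Op 5: add_edge(G, F). Edges now: 5
Op 6: add_edge(A, F). Edges now: 6
Op 7: add_edge(B, C). Edges now: 7
Op 8: add_edge(D, G). Edges now: 8
Op 9: add_edge(D, B). Edges now: 9
Op 10: add_edge(B, C) (duplicate, no change). Edges now: 9
Op 11: add_edge(H, A). Edges now: 10
Op 12: add_edge(G, E). Edges now: 11
Compute levels (Kahn BFS):
  sources (in-degree 0): D, H
  process D: level=0
    D->B: in-degree(B)=0, level(B)=1, enqueue
    D->C: in-degree(C)=1, level(C)>=1
    D->F: in-degree(F)=3, level(F)>=1
    D->G: in-degree(G)=1, level(G)>=1
  process H: level=0
    H->A: in-degree(A)=0, level(A)=1, enqueue
  process B: level=1
    B->C: in-degree(C)=0, level(C)=2, enqueue
    B->F: in-degree(F)=2, level(F)>=2
    B->G: in-degree(G)=0, level(G)=2, enqueue
  process A: level=1
    A->F: in-degree(F)=1, level(F)>=2
  process C: level=2
  process G: level=2
    G->E: in-degree(E)=0, level(E)=3, enqueue
    G->F: in-degree(F)=0, level(F)=3, enqueue
  process E: level=3
  process F: level=3
All levels: A:1, B:1, C:2, D:0, E:3, F:3, G:2, H:0
max level = 3

Answer: 3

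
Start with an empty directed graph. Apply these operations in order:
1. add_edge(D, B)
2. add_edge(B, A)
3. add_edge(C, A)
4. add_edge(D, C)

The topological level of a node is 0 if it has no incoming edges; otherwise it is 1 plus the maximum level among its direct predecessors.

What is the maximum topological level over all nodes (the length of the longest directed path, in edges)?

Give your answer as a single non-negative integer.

Op 1: add_edge(D, B). Edges now: 1
Op 2: add_edge(B, A). Edges now: 2
Op 3: add_edge(C, A). Edges now: 3
Op 4: add_edge(D, C). Edges now: 4
Compute levels (Kahn BFS):
  sources (in-degree 0): D
  process D: level=0
    D->B: in-degree(B)=0, level(B)=1, enqueue
    D->C: in-degree(C)=0, level(C)=1, enqueue
  process B: level=1
    B->A: in-degree(A)=1, level(A)>=2
  process C: level=1
    C->A: in-degree(A)=0, level(A)=2, enqueue
  process A: level=2
All levels: A:2, B:1, C:1, D:0
max level = 2

Answer: 2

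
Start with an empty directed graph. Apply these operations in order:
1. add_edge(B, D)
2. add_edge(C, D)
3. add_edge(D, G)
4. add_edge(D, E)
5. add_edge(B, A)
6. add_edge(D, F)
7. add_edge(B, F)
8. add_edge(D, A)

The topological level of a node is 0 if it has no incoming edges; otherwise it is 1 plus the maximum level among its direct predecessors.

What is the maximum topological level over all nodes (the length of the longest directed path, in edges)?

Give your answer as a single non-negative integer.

Answer: 2

Derivation:
Op 1: add_edge(B, D). Edges now: 1
Op 2: add_edge(C, D). Edges now: 2
Op 3: add_edge(D, G). Edges now: 3
Op 4: add_edge(D, E). Edges now: 4
Op 5: add_edge(B, A). Edges now: 5
Op 6: add_edge(D, F). Edges now: 6
Op 7: add_edge(B, F). Edges now: 7
Op 8: add_edge(D, A). Edges now: 8
Compute levels (Kahn BFS):
  sources (in-degree 0): B, C
  process B: level=0
    B->A: in-degree(A)=1, level(A)>=1
    B->D: in-degree(D)=1, level(D)>=1
    B->F: in-degree(F)=1, level(F)>=1
  process C: level=0
    C->D: in-degree(D)=0, level(D)=1, enqueue
  process D: level=1
    D->A: in-degree(A)=0, level(A)=2, enqueue
    D->E: in-degree(E)=0, level(E)=2, enqueue
    D->F: in-degree(F)=0, level(F)=2, enqueue
    D->G: in-degree(G)=0, level(G)=2, enqueue
  process A: level=2
  process E: level=2
  process F: level=2
  process G: level=2
All levels: A:2, B:0, C:0, D:1, E:2, F:2, G:2
max level = 2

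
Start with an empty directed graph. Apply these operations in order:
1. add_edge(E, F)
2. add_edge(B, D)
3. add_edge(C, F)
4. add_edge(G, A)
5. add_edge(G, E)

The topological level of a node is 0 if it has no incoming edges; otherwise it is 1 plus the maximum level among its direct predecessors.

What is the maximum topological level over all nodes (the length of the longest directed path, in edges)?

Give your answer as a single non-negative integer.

Op 1: add_edge(E, F). Edges now: 1
Op 2: add_edge(B, D). Edges now: 2
Op 3: add_edge(C, F). Edges now: 3
Op 4: add_edge(G, A). Edges now: 4
Op 5: add_edge(G, E). Edges now: 5
Compute levels (Kahn BFS):
  sources (in-degree 0): B, C, G
  process B: level=0
    B->D: in-degree(D)=0, level(D)=1, enqueue
  process C: level=0
    C->F: in-degree(F)=1, level(F)>=1
  process G: level=0
    G->A: in-degree(A)=0, level(A)=1, enqueue
    G->E: in-degree(E)=0, level(E)=1, enqueue
  process D: level=1
  process A: level=1
  process E: level=1
    E->F: in-degree(F)=0, level(F)=2, enqueue
  process F: level=2
All levels: A:1, B:0, C:0, D:1, E:1, F:2, G:0
max level = 2

Answer: 2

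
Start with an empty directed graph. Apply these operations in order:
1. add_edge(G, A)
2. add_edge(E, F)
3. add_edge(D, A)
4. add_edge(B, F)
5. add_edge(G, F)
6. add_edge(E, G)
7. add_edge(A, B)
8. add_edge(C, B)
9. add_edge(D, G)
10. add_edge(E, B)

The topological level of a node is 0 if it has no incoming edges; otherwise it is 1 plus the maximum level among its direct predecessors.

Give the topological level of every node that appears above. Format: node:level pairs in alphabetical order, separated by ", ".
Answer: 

Op 1: add_edge(G, A). Edges now: 1
Op 2: add_edge(E, F). Edges now: 2
Op 3: add_edge(D, A). Edges now: 3
Op 4: add_edge(B, F). Edges now: 4
Op 5: add_edge(G, F). Edges now: 5
Op 6: add_edge(E, G). Edges now: 6
Op 7: add_edge(A, B). Edges now: 7
Op 8: add_edge(C, B). Edges now: 8
Op 9: add_edge(D, G). Edges now: 9
Op 10: add_edge(E, B). Edges now: 10
Compute levels (Kahn BFS):
  sources (in-degree 0): C, D, E
  process C: level=0
    C->B: in-degree(B)=2, level(B)>=1
  process D: level=0
    D->A: in-degree(A)=1, level(A)>=1
    D->G: in-degree(G)=1, level(G)>=1
  process E: level=0
    E->B: in-degree(B)=1, level(B)>=1
    E->F: in-degree(F)=2, level(F)>=1
    E->G: in-degree(G)=0, level(G)=1, enqueue
  process G: level=1
    G->A: in-degree(A)=0, level(A)=2, enqueue
    G->F: in-degree(F)=1, level(F)>=2
  process A: level=2
    A->B: in-degree(B)=0, level(B)=3, enqueue
  process B: level=3
    B->F: in-degree(F)=0, level(F)=4, enqueue
  process F: level=4
All levels: A:2, B:3, C:0, D:0, E:0, F:4, G:1

Answer: A:2, B:3, C:0, D:0, E:0, F:4, G:1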